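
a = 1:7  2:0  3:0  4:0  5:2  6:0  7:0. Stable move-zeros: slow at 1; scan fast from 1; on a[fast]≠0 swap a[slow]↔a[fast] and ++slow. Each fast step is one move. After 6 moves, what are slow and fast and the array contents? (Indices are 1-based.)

slow=3, fast=7, a=[7, 2, 0, 0, 0, 0, 0]

(s=1,f=1) a[fast]=7≠0 swap→a[1]=7 → slow++,fast++
(s=2,f=2) a[fast]=0 → fast++
(s=2,f=3) a[fast]=0 → fast++
(s=2,f=4) a[fast]=0 → fast++
(s=2,f=5) a[fast]=2≠0 swap→a[2]=2 → slow++,fast++
(s=3,f=6) a[fast]=0 → fast++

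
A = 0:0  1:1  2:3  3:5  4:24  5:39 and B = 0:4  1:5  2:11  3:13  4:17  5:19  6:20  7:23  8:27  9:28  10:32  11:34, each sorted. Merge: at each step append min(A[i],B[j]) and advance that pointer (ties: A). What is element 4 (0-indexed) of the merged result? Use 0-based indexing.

[i=0,j=0] A[i]=0<=B[j]=4 take 0 → i++
[i=1,j=0] A[i]=1<=B[j]=4 take 1 → i++
[i=2,j=0] A[i]=3<=B[j]=4 take 3 → i++
[i=3,j=0] A[i]=5>B[j]=4 take 4 → j++
[i=3,j=1] A[i]=5<=B[j]=5 take 5 → i++
[i=4,j=1] A[i]=24>B[j]=5 take 5 → j++
[i=4,j=2] A[i]=24>B[j]=11 take 11 → j++
[i=4,j=3] A[i]=24>B[j]=13 take 13 → j++
[i=4,j=4] A[i]=24>B[j]=17 take 17 → j++
[i=4,j=5] A[i]=24>B[j]=19 take 19 → j++
[i=4,j=6] A[i]=24>B[j]=20 take 20 → j++
[i=4,j=7] A[i]=24>B[j]=23 take 23 → j++
[i=4,j=8] A[i]=24<=B[j]=27 take 24 → i++
[i=5,j=8] A[i]=39>B[j]=27 take 27 → j++
[i=5,j=9] A[i]=39>B[j]=28 take 28 → j++
[i=5,j=10] A[i]=39>B[j]=32 take 32 → j++
[i=5,j=11] A[i]=39>B[j]=34 take 34 → j++
[i=5,j=12] B done, take A[i]=39 → i++

merged[4] = 5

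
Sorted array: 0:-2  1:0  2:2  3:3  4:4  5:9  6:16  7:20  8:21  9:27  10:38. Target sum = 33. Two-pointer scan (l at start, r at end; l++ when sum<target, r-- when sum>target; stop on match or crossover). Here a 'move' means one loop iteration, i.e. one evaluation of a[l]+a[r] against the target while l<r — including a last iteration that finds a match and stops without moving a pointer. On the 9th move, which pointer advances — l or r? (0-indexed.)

r

l=0 r=10: -2+38=36 >33, r--
l=0 r=9: -2+27=25 <33, l++
l=1 r=9: 0+27=27 <33, l++
l=2 r=9: 2+27=29 <33, l++
l=3 r=9: 3+27=30 <33, l++
l=4 r=9: 4+27=31 <33, l++
l=5 r=9: 9+27=36 >33, r--
l=5 r=8: 9+21=30 <33, l++
l=6 r=8: 16+21=37 >33, r--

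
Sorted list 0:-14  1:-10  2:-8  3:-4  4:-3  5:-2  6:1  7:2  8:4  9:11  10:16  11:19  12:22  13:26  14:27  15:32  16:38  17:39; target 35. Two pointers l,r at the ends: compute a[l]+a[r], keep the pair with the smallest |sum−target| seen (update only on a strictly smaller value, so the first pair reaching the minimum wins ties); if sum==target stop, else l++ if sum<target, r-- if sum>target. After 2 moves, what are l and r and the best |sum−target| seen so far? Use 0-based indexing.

l=0 r=17: -14+39=25 d=10 *, l++
l=1 r=17: -10+39=29 d=6 *, l++

l=2, r=17, best |Δ|=6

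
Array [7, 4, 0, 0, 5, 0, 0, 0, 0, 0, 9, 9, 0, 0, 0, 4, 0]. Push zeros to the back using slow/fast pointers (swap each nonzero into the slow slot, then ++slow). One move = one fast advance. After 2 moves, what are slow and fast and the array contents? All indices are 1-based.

slow=1 fast=1: a[fast]=7≠0 swap→a[1]=7, slow++,fast++
slow=2 fast=2: a[fast]=4≠0 swap→a[2]=4, slow++,fast++

slow=3, fast=3, a=[7, 4, 0, 0, 5, 0, 0, 0, 0, 0, 9, 9, 0, 0, 0, 4, 0]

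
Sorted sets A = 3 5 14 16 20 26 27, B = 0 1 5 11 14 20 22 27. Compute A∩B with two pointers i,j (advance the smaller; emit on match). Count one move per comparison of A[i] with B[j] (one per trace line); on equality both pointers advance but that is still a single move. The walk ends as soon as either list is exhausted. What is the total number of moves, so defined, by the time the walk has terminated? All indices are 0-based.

[i=0,j=0] 3>0 → j++
[i=0,j=1] 3>1 → j++
[i=0,j=2] 3<5 → i++
[i=1,j=2] 5==5 emit → i++,j++
[i=2,j=3] 14>11 → j++
[i=2,j=4] 14==14 emit → i++,j++
[i=3,j=5] 16<20 → i++
[i=4,j=5] 20==20 emit → i++,j++
[i=5,j=6] 26>22 → j++
[i=5,j=7] 26<27 → i++
[i=6,j=7] 27==27 emit → i++,j++

11 moves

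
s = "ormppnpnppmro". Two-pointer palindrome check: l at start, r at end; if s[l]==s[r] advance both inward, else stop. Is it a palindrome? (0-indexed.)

[0,12] 'o'=='o' → l++,r--
[1,11] 'r'=='r' → l++,r--
[2,10] 'm'=='m' → l++,r--
[3,9] 'p'=='p' → l++,r--
[4,8] 'p'=='p' → l++,r--
[5,7] 'n'=='n' → l++,r--

palindrome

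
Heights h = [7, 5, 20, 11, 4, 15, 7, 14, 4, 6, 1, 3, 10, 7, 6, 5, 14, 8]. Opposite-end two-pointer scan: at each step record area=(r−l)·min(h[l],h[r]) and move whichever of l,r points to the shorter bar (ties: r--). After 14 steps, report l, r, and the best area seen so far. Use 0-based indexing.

l=2, r=5, best area=196

l=0 r=17: min(7,8)*17=119 best=119 *, l++
l=1 r=17: min(5,8)*16=80 best=119, l++
l=2 r=17: min(20,8)*15=120 best=120 *, r--
l=2 r=16: min(20,14)*14=196 best=196 *, r--
l=2 r=15: min(20,5)*13=65 best=196, r--
l=2 r=14: min(20,6)*12=72 best=196, r--
l=2 r=13: min(20,7)*11=77 best=196, r--
l=2 r=12: min(20,10)*10=100 best=196, r--
l=2 r=11: min(20,3)*9=27 best=196, r--
l=2 r=10: min(20,1)*8=8 best=196, r--
l=2 r=9: min(20,6)*7=42 best=196, r--
l=2 r=8: min(20,4)*6=24 best=196, r--
l=2 r=7: min(20,14)*5=70 best=196, r--
l=2 r=6: min(20,7)*4=28 best=196, r--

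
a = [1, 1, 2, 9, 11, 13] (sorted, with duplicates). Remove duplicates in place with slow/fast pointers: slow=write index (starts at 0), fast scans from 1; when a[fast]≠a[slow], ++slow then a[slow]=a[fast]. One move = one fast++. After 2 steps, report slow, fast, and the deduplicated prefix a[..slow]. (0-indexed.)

slow=1, fast=3, prefix=[1, 2]

(s=0,f=1) a[fast]=1=a[slow] dup → fast++
(s=0,f=2) a[fast]=2≠a[slow]=1 write a[1]=2 → slow++,fast++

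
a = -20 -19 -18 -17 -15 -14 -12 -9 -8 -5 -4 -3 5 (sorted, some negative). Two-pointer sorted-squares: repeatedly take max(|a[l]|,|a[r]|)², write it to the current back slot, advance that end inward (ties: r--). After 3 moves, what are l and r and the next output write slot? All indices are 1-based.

l=4, r=13, next write slot=10

l=1 r=13: |-20|>|5| out[13]=400, l++
l=2 r=13: |-19|>|5| out[12]=361, l++
l=3 r=13: |-18|>|5| out[11]=324, l++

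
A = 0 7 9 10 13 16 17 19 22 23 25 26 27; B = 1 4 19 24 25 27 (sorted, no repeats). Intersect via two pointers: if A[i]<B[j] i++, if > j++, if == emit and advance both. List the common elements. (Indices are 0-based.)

intersection = [19, 25, 27]

i=0 j=0: 0<1, i++
i=1 j=0: 7>1, j++
i=1 j=1: 7>4, j++
i=1 j=2: 7<19, i++
i=2 j=2: 9<19, i++
i=3 j=2: 10<19, i++
i=4 j=2: 13<19, i++
i=5 j=2: 16<19, i++
i=6 j=2: 17<19, i++
i=7 j=2: 19==19 emit, i++,j++
i=8 j=3: 22<24, i++
i=9 j=3: 23<24, i++
i=10 j=3: 25>24, j++
i=10 j=4: 25==25 emit, i++,j++
i=11 j=5: 26<27, i++
i=12 j=5: 27==27 emit, i++,j++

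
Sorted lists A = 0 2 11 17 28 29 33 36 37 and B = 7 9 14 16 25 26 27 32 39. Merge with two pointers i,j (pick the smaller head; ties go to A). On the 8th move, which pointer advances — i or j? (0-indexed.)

i

i=0 j=0: A[i]=0<=B[j]=7 take 0, i++
i=1 j=0: A[i]=2<=B[j]=7 take 2, i++
i=2 j=0: A[i]=11>B[j]=7 take 7, j++
i=2 j=1: A[i]=11>B[j]=9 take 9, j++
i=2 j=2: A[i]=11<=B[j]=14 take 11, i++
i=3 j=2: A[i]=17>B[j]=14 take 14, j++
i=3 j=3: A[i]=17>B[j]=16 take 16, j++
i=3 j=4: A[i]=17<=B[j]=25 take 17, i++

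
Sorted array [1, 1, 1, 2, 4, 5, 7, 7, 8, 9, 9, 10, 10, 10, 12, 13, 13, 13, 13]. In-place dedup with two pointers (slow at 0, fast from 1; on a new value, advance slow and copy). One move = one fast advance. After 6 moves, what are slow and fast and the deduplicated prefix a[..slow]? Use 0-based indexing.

slow=4, fast=7, prefix=[1, 2, 4, 5, 7]

(s=0,f=1) a[fast]=1=a[slow] dup → fast++
(s=0,f=2) a[fast]=1=a[slow] dup → fast++
(s=0,f=3) a[fast]=2≠a[slow]=1 write a[1]=2 → slow++,fast++
(s=1,f=4) a[fast]=4≠a[slow]=2 write a[2]=4 → slow++,fast++
(s=2,f=5) a[fast]=5≠a[slow]=4 write a[3]=5 → slow++,fast++
(s=3,f=6) a[fast]=7≠a[slow]=5 write a[4]=7 → slow++,fast++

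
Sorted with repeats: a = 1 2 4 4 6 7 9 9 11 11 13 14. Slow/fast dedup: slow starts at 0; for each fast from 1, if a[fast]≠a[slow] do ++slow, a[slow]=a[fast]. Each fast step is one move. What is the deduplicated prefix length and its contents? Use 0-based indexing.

slow=0 fast=1: a[fast]=2≠a[slow]=1 write a[1]=2, slow++,fast++
slow=1 fast=2: a[fast]=4≠a[slow]=2 write a[2]=4, slow++,fast++
slow=2 fast=3: a[fast]=4=a[slow] dup, fast++
slow=2 fast=4: a[fast]=6≠a[slow]=4 write a[3]=6, slow++,fast++
slow=3 fast=5: a[fast]=7≠a[slow]=6 write a[4]=7, slow++,fast++
slow=4 fast=6: a[fast]=9≠a[slow]=7 write a[5]=9, slow++,fast++
slow=5 fast=7: a[fast]=9=a[slow] dup, fast++
slow=5 fast=8: a[fast]=11≠a[slow]=9 write a[6]=11, slow++,fast++
slow=6 fast=9: a[fast]=11=a[slow] dup, fast++
slow=6 fast=10: a[fast]=13≠a[slow]=11 write a[7]=13, slow++,fast++
slow=7 fast=11: a[fast]=14≠a[slow]=13 write a[8]=14, slow++,fast++

length 9; prefix = [1, 2, 4, 6, 7, 9, 11, 13, 14]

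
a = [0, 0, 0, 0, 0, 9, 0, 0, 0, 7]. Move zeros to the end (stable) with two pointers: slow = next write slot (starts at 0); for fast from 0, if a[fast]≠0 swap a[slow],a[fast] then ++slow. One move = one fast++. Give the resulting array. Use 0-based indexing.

[9, 7, 0, 0, 0, 0, 0, 0, 0, 0]

slow=0 fast=0: a[fast]=0, fast++
slow=0 fast=1: a[fast]=0, fast++
slow=0 fast=2: a[fast]=0, fast++
slow=0 fast=3: a[fast]=0, fast++
slow=0 fast=4: a[fast]=0, fast++
slow=0 fast=5: a[fast]=9≠0 swap→a[0]=9, slow++,fast++
slow=1 fast=6: a[fast]=0, fast++
slow=1 fast=7: a[fast]=0, fast++
slow=1 fast=8: a[fast]=0, fast++
slow=1 fast=9: a[fast]=7≠0 swap→a[1]=7, slow++,fast++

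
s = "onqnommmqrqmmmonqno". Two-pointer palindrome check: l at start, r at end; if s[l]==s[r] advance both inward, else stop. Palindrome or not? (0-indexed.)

[0,18] 'o'=='o' → l++,r--
[1,17] 'n'=='n' → l++,r--
[2,16] 'q'=='q' → l++,r--
[3,15] 'n'=='n' → l++,r--
[4,14] 'o'=='o' → l++,r--
[5,13] 'm'=='m' → l++,r--
[6,12] 'm'=='m' → l++,r--
[7,11] 'm'=='m' → l++,r--
[8,10] 'q'=='q' → l++,r--

palindrome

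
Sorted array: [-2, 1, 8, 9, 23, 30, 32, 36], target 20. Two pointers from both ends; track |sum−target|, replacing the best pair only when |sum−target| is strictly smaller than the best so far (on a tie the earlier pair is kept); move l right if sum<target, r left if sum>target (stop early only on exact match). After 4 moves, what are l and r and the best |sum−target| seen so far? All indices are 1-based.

[1,8] -2+36=34 d=14 * → r--
[1,7] -2+32=30 d=10 * → r--
[1,6] -2+30=28 d=8 * → r--
[1,5] -2+23=21 d=1 * → r--

l=1, r=4, best |Δ|=1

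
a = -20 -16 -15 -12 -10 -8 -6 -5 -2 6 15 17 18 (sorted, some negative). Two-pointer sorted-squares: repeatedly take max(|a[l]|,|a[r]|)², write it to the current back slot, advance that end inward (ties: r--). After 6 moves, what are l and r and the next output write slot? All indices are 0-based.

l=3, r=9, next write slot=6

[0,12] |-20|>|18| out[12]=400 → l++
[1,12] |-16|<=|18| out[11]=324 → r--
[1,11] |-16|<=|17| out[10]=289 → r--
[1,10] |-16|>|15| out[9]=256 → l++
[2,10] |-15|<=|15| out[8]=225 → r--
[2,9] |-15|>|6| out[7]=225 → l++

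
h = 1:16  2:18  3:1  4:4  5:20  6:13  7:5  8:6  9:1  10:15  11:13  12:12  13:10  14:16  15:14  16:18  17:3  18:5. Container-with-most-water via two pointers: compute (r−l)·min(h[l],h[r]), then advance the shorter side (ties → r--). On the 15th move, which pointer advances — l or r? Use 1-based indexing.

l

l=1 r=18: min(16,5)*17=85 best=85 *, r--
l=1 r=17: min(16,3)*16=48 best=85, r--
l=1 r=16: min(16,18)*15=240 best=240 *, l++
l=2 r=16: min(18,18)*14=252 best=252 *, r--
l=2 r=15: min(18,14)*13=182 best=252, r--
l=2 r=14: min(18,16)*12=192 best=252, r--
l=2 r=13: min(18,10)*11=110 best=252, r--
l=2 r=12: min(18,12)*10=120 best=252, r--
l=2 r=11: min(18,13)*9=117 best=252, r--
l=2 r=10: min(18,15)*8=120 best=252, r--
l=2 r=9: min(18,1)*7=7 best=252, r--
l=2 r=8: min(18,6)*6=36 best=252, r--
l=2 r=7: min(18,5)*5=25 best=252, r--
l=2 r=6: min(18,13)*4=52 best=252, r--
l=2 r=5: min(18,20)*3=54 best=252, l++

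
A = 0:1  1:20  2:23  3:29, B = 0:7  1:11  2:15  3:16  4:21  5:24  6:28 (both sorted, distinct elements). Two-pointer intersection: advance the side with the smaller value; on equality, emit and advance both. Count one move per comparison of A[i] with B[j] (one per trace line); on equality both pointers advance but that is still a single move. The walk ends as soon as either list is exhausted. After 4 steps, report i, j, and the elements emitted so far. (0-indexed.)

i=0 j=0: 1<7, i++
i=1 j=0: 20>7, j++
i=1 j=1: 20>11, j++
i=1 j=2: 20>15, j++

i=1, j=3, emitted=[]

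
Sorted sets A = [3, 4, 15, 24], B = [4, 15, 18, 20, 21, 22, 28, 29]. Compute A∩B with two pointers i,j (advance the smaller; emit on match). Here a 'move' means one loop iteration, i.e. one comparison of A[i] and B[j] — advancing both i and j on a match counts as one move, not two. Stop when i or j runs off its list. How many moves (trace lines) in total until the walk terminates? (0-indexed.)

i=0 j=0: 3<4, i++
i=1 j=0: 4==4 emit, i++,j++
i=2 j=1: 15==15 emit, i++,j++
i=3 j=2: 24>18, j++
i=3 j=3: 24>20, j++
i=3 j=4: 24>21, j++
i=3 j=5: 24>22, j++
i=3 j=6: 24<28, i++

8 moves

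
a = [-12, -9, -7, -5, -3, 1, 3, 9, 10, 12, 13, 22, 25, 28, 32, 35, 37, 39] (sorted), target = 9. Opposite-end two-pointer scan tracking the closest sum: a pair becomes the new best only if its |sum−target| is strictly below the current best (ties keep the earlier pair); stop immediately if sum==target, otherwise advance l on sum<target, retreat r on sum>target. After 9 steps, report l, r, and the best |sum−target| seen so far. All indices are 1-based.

l=3, r=11, best |Δ|=1

l=1 r=18: -12+39=27 d=18 *, r--
l=1 r=17: -12+37=25 d=16 *, r--
l=1 r=16: -12+35=23 d=14 *, r--
l=1 r=15: -12+32=20 d=11 *, r--
l=1 r=14: -12+28=16 d=7 *, r--
l=1 r=13: -12+25=13 d=4 *, r--
l=1 r=12: -12+22=10 d=1 *, r--
l=1 r=11: -12+13=1 d=8, l++
l=2 r=11: -9+13=4 d=5, l++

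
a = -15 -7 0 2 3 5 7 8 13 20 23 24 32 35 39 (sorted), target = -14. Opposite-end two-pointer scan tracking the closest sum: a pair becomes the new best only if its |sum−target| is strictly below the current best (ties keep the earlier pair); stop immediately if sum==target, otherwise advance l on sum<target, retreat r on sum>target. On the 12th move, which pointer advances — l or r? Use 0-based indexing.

r

l=0 r=14: -15+39=24 d=38 *, r--
l=0 r=13: -15+35=20 d=34 *, r--
l=0 r=12: -15+32=17 d=31 *, r--
l=0 r=11: -15+24=9 d=23 *, r--
l=0 r=10: -15+23=8 d=22 *, r--
l=0 r=9: -15+20=5 d=19 *, r--
l=0 r=8: -15+13=-2 d=12 *, r--
l=0 r=7: -15+8=-7 d=7 *, r--
l=0 r=6: -15+7=-8 d=6 *, r--
l=0 r=5: -15+5=-10 d=4 *, r--
l=0 r=4: -15+3=-12 d=2 *, r--
l=0 r=3: -15+2=-13 d=1 *, r--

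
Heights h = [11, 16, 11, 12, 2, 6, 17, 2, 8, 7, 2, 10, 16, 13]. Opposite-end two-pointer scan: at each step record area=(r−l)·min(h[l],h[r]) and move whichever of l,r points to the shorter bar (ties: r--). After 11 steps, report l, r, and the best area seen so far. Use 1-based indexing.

l=1 r=14: min(11,13)*13=143 best=143 *, l++
l=2 r=14: min(16,13)*12=156 best=156 *, r--
l=2 r=13: min(16,16)*11=176 best=176 *, r--
l=2 r=12: min(16,10)*10=100 best=176, r--
l=2 r=11: min(16,2)*9=18 best=176, r--
l=2 r=10: min(16,7)*8=56 best=176, r--
l=2 r=9: min(16,8)*7=56 best=176, r--
l=2 r=8: min(16,2)*6=12 best=176, r--
l=2 r=7: min(16,17)*5=80 best=176, l++
l=3 r=7: min(11,17)*4=44 best=176, l++
l=4 r=7: min(12,17)*3=36 best=176, l++

l=5, r=7, best area=176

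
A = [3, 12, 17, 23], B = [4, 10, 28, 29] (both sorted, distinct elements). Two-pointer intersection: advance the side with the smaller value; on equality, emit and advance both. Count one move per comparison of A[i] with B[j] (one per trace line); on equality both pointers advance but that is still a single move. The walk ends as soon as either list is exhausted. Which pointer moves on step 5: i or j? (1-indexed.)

[i=1,j=1] 3<4 → i++
[i=2,j=1] 12>4 → j++
[i=2,j=2] 12>10 → j++
[i=2,j=3] 12<28 → i++
[i=3,j=3] 17<28 → i++

i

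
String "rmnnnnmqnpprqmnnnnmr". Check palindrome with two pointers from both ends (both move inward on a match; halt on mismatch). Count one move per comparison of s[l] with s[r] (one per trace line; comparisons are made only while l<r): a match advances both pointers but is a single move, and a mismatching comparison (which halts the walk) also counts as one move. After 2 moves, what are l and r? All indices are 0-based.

[0,19] 'r'=='r' → l++,r--
[1,18] 'm'=='m' → l++,r--

l=2, r=17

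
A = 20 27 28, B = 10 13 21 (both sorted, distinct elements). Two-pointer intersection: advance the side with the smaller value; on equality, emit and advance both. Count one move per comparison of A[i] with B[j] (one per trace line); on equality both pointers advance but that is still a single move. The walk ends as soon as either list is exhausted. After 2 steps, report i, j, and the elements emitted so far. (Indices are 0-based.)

[i=0,j=0] 20>10 → j++
[i=0,j=1] 20>13 → j++

i=0, j=2, emitted=[]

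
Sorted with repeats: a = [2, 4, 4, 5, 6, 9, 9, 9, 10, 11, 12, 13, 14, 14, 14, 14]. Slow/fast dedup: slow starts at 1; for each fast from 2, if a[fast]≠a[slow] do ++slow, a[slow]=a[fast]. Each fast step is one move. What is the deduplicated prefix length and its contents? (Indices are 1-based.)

length 10; prefix = [2, 4, 5, 6, 9, 10, 11, 12, 13, 14]

(s=1,f=2) a[fast]=4≠a[slow]=2 write a[2]=4 → slow++,fast++
(s=2,f=3) a[fast]=4=a[slow] dup → fast++
(s=2,f=4) a[fast]=5≠a[slow]=4 write a[3]=5 → slow++,fast++
(s=3,f=5) a[fast]=6≠a[slow]=5 write a[4]=6 → slow++,fast++
(s=4,f=6) a[fast]=9≠a[slow]=6 write a[5]=9 → slow++,fast++
(s=5,f=7) a[fast]=9=a[slow] dup → fast++
(s=5,f=8) a[fast]=9=a[slow] dup → fast++
(s=5,f=9) a[fast]=10≠a[slow]=9 write a[6]=10 → slow++,fast++
(s=6,f=10) a[fast]=11≠a[slow]=10 write a[7]=11 → slow++,fast++
(s=7,f=11) a[fast]=12≠a[slow]=11 write a[8]=12 → slow++,fast++
(s=8,f=12) a[fast]=13≠a[slow]=12 write a[9]=13 → slow++,fast++
(s=9,f=13) a[fast]=14≠a[slow]=13 write a[10]=14 → slow++,fast++
(s=10,f=14) a[fast]=14=a[slow] dup → fast++
(s=10,f=15) a[fast]=14=a[slow] dup → fast++
(s=10,f=16) a[fast]=14=a[slow] dup → fast++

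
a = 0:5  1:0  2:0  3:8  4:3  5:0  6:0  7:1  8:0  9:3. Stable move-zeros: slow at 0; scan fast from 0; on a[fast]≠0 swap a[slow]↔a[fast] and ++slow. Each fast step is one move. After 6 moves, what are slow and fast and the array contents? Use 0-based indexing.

slow=3, fast=6, a=[5, 8, 3, 0, 0, 0, 0, 1, 0, 3]

slow=0 fast=0: a[fast]=5≠0 swap→a[0]=5, slow++,fast++
slow=1 fast=1: a[fast]=0, fast++
slow=1 fast=2: a[fast]=0, fast++
slow=1 fast=3: a[fast]=8≠0 swap→a[1]=8, slow++,fast++
slow=2 fast=4: a[fast]=3≠0 swap→a[2]=3, slow++,fast++
slow=3 fast=5: a[fast]=0, fast++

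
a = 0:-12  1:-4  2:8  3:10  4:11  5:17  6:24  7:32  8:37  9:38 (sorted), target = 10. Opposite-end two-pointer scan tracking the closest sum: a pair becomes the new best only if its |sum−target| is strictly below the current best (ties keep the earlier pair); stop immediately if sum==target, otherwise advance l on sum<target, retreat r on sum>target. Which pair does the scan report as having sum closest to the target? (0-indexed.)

l=0 r=9: -12+38=26 d=16 *, r--
l=0 r=8: -12+37=25 d=15 *, r--
l=0 r=7: -12+32=20 d=10 *, r--
l=0 r=6: -12+24=12 d=2 *, r--
l=0 r=5: -12+17=5 d=5, l++
l=1 r=5: -4+17=13 d=3, r--
l=1 r=4: -4+11=7 d=3, l++
l=2 r=4: 8+11=19 d=9, r--
l=2 r=3: 8+10=18 d=8, r--

pair (-12, 24) with sum 12 (|Δ|=2)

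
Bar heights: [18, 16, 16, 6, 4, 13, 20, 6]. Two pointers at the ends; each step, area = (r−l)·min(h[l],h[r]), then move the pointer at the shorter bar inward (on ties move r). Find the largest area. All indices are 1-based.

[1,8] min(18,6)*7=42 best=42 * → r--
[1,7] min(18,20)*6=108 best=108 * → l++
[2,7] min(16,20)*5=80 best=108 → l++
[3,7] min(16,20)*4=64 best=108 → l++
[4,7] min(6,20)*3=18 best=108 → l++
[5,7] min(4,20)*2=8 best=108 → l++
[6,7] min(13,20)*1=13 best=108 → l++

max area = 108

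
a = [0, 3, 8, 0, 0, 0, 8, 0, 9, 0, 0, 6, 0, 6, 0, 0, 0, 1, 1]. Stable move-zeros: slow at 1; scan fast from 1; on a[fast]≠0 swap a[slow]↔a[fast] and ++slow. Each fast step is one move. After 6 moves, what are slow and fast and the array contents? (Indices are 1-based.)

slow=1 fast=1: a[fast]=0, fast++
slow=1 fast=2: a[fast]=3≠0 swap→a[1]=3, slow++,fast++
slow=2 fast=3: a[fast]=8≠0 swap→a[2]=8, slow++,fast++
slow=3 fast=4: a[fast]=0, fast++
slow=3 fast=5: a[fast]=0, fast++
slow=3 fast=6: a[fast]=0, fast++

slow=3, fast=7, a=[3, 8, 0, 0, 0, 0, 8, 0, 9, 0, 0, 6, 0, 6, 0, 0, 0, 1, 1]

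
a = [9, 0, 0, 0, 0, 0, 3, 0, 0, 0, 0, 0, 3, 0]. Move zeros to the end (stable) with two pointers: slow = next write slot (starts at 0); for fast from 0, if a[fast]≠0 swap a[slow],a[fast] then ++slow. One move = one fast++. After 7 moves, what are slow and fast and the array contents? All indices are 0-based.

slow=0 fast=0: a[fast]=9≠0 swap→a[0]=9, slow++,fast++
slow=1 fast=1: a[fast]=0, fast++
slow=1 fast=2: a[fast]=0, fast++
slow=1 fast=3: a[fast]=0, fast++
slow=1 fast=4: a[fast]=0, fast++
slow=1 fast=5: a[fast]=0, fast++
slow=1 fast=6: a[fast]=3≠0 swap→a[1]=3, slow++,fast++

slow=2, fast=7, a=[9, 3, 0, 0, 0, 0, 0, 0, 0, 0, 0, 0, 3, 0]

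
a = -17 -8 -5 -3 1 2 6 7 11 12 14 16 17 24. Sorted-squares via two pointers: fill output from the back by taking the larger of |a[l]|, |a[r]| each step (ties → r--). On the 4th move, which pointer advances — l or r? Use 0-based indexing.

r

[0,13] |-17|<=|24| out[13]=576 → r--
[0,12] |-17|<=|17| out[12]=289 → r--
[0,11] |-17|>|16| out[11]=289 → l++
[1,11] |-8|<=|16| out[10]=256 → r--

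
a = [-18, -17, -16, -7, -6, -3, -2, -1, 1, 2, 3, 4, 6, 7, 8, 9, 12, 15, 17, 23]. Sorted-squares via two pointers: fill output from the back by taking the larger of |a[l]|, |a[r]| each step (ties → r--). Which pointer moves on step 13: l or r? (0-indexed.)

l

[0,19] |-18|<=|23| out[19]=529 → r--
[0,18] |-18|>|17| out[18]=324 → l++
[1,18] |-17|<=|17| out[17]=289 → r--
[1,17] |-17|>|15| out[16]=289 → l++
[2,17] |-16|>|15| out[15]=256 → l++
[3,17] |-7|<=|15| out[14]=225 → r--
[3,16] |-7|<=|12| out[13]=144 → r--
[3,15] |-7|<=|9| out[12]=81 → r--
[3,14] |-7|<=|8| out[11]=64 → r--
[3,13] |-7|<=|7| out[10]=49 → r--
[3,12] |-7|>|6| out[9]=49 → l++
[4,12] |-6|<=|6| out[8]=36 → r--
[4,11] |-6|>|4| out[7]=36 → l++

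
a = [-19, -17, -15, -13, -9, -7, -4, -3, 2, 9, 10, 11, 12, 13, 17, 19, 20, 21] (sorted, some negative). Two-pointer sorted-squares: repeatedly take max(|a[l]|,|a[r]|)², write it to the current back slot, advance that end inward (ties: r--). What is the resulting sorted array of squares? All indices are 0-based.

[4, 9, 16, 49, 81, 81, 100, 121, 144, 169, 169, 225, 289, 289, 361, 361, 400, 441]

[0,17] |-19|<=|21| out[17]=441 → r--
[0,16] |-19|<=|20| out[16]=400 → r--
[0,15] |-19|<=|19| out[15]=361 → r--
[0,14] |-19|>|17| out[14]=361 → l++
[1,14] |-17|<=|17| out[13]=289 → r--
[1,13] |-17|>|13| out[12]=289 → l++
[2,13] |-15|>|13| out[11]=225 → l++
[3,13] |-13|<=|13| out[10]=169 → r--
[3,12] |-13|>|12| out[9]=169 → l++
[4,12] |-9|<=|12| out[8]=144 → r--
[4,11] |-9|<=|11| out[7]=121 → r--
[4,10] |-9|<=|10| out[6]=100 → r--
[4,9] |-9|<=|9| out[5]=81 → r--
[4,8] |-9|>|2| out[4]=81 → l++
[5,8] |-7|>|2| out[3]=49 → l++
[6,8] |-4|>|2| out[2]=16 → l++
[7,8] |-3|>|2| out[1]=9 → l++
[8,8] |2|<=|2| out[0]=4 → r--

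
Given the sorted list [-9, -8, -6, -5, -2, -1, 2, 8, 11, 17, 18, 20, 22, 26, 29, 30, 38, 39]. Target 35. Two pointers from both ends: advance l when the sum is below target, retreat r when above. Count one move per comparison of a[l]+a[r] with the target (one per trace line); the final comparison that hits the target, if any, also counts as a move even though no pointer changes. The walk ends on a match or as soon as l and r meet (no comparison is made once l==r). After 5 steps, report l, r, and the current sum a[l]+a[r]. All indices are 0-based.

[0,17] -9+39=30 <35 → l++
[1,17] -8+39=31 <35 → l++
[2,17] -6+39=33 <35 → l++
[3,17] -5+39=34 <35 → l++
[4,17] -2+39=37 >35 → r--

l=4, r=16, sum=36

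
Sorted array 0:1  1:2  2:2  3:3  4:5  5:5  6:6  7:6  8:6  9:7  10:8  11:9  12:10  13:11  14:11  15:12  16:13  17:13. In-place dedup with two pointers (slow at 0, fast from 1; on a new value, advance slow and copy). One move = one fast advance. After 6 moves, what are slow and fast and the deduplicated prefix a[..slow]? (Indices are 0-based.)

slow=0 fast=1: a[fast]=2≠a[slow]=1 write a[1]=2, slow++,fast++
slow=1 fast=2: a[fast]=2=a[slow] dup, fast++
slow=1 fast=3: a[fast]=3≠a[slow]=2 write a[2]=3, slow++,fast++
slow=2 fast=4: a[fast]=5≠a[slow]=3 write a[3]=5, slow++,fast++
slow=3 fast=5: a[fast]=5=a[slow] dup, fast++
slow=3 fast=6: a[fast]=6≠a[slow]=5 write a[4]=6, slow++,fast++

slow=4, fast=7, prefix=[1, 2, 3, 5, 6]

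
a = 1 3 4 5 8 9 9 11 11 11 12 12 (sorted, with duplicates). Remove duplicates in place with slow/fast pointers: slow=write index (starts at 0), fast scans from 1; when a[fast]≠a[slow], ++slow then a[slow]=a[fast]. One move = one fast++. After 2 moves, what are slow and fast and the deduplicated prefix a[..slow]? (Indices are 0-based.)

slow=0 fast=1: a[fast]=3≠a[slow]=1 write a[1]=3, slow++,fast++
slow=1 fast=2: a[fast]=4≠a[slow]=3 write a[2]=4, slow++,fast++

slow=2, fast=3, prefix=[1, 3, 4]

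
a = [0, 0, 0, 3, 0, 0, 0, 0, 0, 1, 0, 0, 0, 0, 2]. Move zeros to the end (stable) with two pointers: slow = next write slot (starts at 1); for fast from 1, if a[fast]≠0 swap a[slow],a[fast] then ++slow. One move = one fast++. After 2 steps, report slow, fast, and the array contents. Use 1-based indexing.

slow=1, fast=3, a=[0, 0, 0, 3, 0, 0, 0, 0, 0, 1, 0, 0, 0, 0, 2]

(s=1,f=1) a[fast]=0 → fast++
(s=1,f=2) a[fast]=0 → fast++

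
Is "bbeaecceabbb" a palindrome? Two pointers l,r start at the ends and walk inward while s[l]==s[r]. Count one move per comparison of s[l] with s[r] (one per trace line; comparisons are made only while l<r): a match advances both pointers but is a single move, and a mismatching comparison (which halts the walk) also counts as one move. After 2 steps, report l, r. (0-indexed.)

l=2, r=9

l=0 r=11: 'b'=='b', l++,r--
l=1 r=10: 'b'=='b', l++,r--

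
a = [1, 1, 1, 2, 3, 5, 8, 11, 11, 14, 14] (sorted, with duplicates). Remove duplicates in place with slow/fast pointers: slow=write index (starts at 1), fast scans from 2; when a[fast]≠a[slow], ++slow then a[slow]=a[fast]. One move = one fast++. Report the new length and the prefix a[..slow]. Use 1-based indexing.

(s=1,f=2) a[fast]=1=a[slow] dup → fast++
(s=1,f=3) a[fast]=1=a[slow] dup → fast++
(s=1,f=4) a[fast]=2≠a[slow]=1 write a[2]=2 → slow++,fast++
(s=2,f=5) a[fast]=3≠a[slow]=2 write a[3]=3 → slow++,fast++
(s=3,f=6) a[fast]=5≠a[slow]=3 write a[4]=5 → slow++,fast++
(s=4,f=7) a[fast]=8≠a[slow]=5 write a[5]=8 → slow++,fast++
(s=5,f=8) a[fast]=11≠a[slow]=8 write a[6]=11 → slow++,fast++
(s=6,f=9) a[fast]=11=a[slow] dup → fast++
(s=6,f=10) a[fast]=14≠a[slow]=11 write a[7]=14 → slow++,fast++
(s=7,f=11) a[fast]=14=a[slow] dup → fast++

length 7; prefix = [1, 2, 3, 5, 8, 11, 14]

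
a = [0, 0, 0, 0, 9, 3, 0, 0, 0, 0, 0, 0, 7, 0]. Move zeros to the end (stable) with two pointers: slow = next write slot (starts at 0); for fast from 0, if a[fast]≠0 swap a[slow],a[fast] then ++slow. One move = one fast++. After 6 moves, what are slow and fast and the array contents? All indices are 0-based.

slow=2, fast=6, a=[9, 3, 0, 0, 0, 0, 0, 0, 0, 0, 0, 0, 7, 0]

(s=0,f=0) a[fast]=0 → fast++
(s=0,f=1) a[fast]=0 → fast++
(s=0,f=2) a[fast]=0 → fast++
(s=0,f=3) a[fast]=0 → fast++
(s=0,f=4) a[fast]=9≠0 swap→a[0]=9 → slow++,fast++
(s=1,f=5) a[fast]=3≠0 swap→a[1]=3 → slow++,fast++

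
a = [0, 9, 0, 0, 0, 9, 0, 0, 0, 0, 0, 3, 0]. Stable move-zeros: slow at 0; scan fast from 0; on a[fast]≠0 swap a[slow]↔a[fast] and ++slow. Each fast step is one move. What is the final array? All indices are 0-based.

(s=0,f=0) a[fast]=0 → fast++
(s=0,f=1) a[fast]=9≠0 swap→a[0]=9 → slow++,fast++
(s=1,f=2) a[fast]=0 → fast++
(s=1,f=3) a[fast]=0 → fast++
(s=1,f=4) a[fast]=0 → fast++
(s=1,f=5) a[fast]=9≠0 swap→a[1]=9 → slow++,fast++
(s=2,f=6) a[fast]=0 → fast++
(s=2,f=7) a[fast]=0 → fast++
(s=2,f=8) a[fast]=0 → fast++
(s=2,f=9) a[fast]=0 → fast++
(s=2,f=10) a[fast]=0 → fast++
(s=2,f=11) a[fast]=3≠0 swap→a[2]=3 → slow++,fast++
(s=3,f=12) a[fast]=0 → fast++

[9, 9, 3, 0, 0, 0, 0, 0, 0, 0, 0, 0, 0]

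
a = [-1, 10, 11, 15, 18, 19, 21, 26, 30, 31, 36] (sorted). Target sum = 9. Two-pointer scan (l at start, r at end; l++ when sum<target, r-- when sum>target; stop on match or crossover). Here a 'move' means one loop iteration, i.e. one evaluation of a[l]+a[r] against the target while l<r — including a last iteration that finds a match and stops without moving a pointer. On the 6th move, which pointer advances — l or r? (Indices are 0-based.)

[0,10] -1+36=35 >9 → r--
[0,9] -1+31=30 >9 → r--
[0,8] -1+30=29 >9 → r--
[0,7] -1+26=25 >9 → r--
[0,6] -1+21=20 >9 → r--
[0,5] -1+19=18 >9 → r--

r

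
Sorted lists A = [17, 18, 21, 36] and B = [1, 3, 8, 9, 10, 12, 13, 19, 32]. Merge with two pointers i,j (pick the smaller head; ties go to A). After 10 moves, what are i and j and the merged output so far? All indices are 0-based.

i=2, j=8, merged so far=[1, 3, 8, 9, 10, 12, 13, 17, 18, 19]

[i=0,j=0] A[i]=17>B[j]=1 take 1 → j++
[i=0,j=1] A[i]=17>B[j]=3 take 3 → j++
[i=0,j=2] A[i]=17>B[j]=8 take 8 → j++
[i=0,j=3] A[i]=17>B[j]=9 take 9 → j++
[i=0,j=4] A[i]=17>B[j]=10 take 10 → j++
[i=0,j=5] A[i]=17>B[j]=12 take 12 → j++
[i=0,j=6] A[i]=17>B[j]=13 take 13 → j++
[i=0,j=7] A[i]=17<=B[j]=19 take 17 → i++
[i=1,j=7] A[i]=18<=B[j]=19 take 18 → i++
[i=2,j=7] A[i]=21>B[j]=19 take 19 → j++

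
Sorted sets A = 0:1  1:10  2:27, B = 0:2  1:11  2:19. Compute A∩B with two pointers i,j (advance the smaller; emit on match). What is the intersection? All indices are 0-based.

intersection = []

i=0 j=0: 1<2, i++
i=1 j=0: 10>2, j++
i=1 j=1: 10<11, i++
i=2 j=1: 27>11, j++
i=2 j=2: 27>19, j++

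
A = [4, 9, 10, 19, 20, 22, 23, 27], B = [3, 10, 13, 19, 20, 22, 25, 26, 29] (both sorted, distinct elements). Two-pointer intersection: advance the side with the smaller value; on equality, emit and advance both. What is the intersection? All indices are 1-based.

i=1 j=1: 4>3, j++
i=1 j=2: 4<10, i++
i=2 j=2: 9<10, i++
i=3 j=2: 10==10 emit, i++,j++
i=4 j=3: 19>13, j++
i=4 j=4: 19==19 emit, i++,j++
i=5 j=5: 20==20 emit, i++,j++
i=6 j=6: 22==22 emit, i++,j++
i=7 j=7: 23<25, i++
i=8 j=7: 27>25, j++
i=8 j=8: 27>26, j++
i=8 j=9: 27<29, i++

intersection = [10, 19, 20, 22]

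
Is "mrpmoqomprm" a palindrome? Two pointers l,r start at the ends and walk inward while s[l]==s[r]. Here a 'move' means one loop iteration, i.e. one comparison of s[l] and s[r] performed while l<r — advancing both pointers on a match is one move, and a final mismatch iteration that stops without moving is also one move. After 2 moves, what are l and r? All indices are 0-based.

l=2, r=8

l=0 r=10: 'm'=='m', l++,r--
l=1 r=9: 'r'=='r', l++,r--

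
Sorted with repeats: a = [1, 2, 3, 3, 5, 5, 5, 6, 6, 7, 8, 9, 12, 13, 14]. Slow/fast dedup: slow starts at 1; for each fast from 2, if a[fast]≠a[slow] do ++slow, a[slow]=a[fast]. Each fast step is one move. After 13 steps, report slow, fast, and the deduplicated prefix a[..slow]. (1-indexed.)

slow=10, fast=15, prefix=[1, 2, 3, 5, 6, 7, 8, 9, 12, 13]

slow=1 fast=2: a[fast]=2≠a[slow]=1 write a[2]=2, slow++,fast++
slow=2 fast=3: a[fast]=3≠a[slow]=2 write a[3]=3, slow++,fast++
slow=3 fast=4: a[fast]=3=a[slow] dup, fast++
slow=3 fast=5: a[fast]=5≠a[slow]=3 write a[4]=5, slow++,fast++
slow=4 fast=6: a[fast]=5=a[slow] dup, fast++
slow=4 fast=7: a[fast]=5=a[slow] dup, fast++
slow=4 fast=8: a[fast]=6≠a[slow]=5 write a[5]=6, slow++,fast++
slow=5 fast=9: a[fast]=6=a[slow] dup, fast++
slow=5 fast=10: a[fast]=7≠a[slow]=6 write a[6]=7, slow++,fast++
slow=6 fast=11: a[fast]=8≠a[slow]=7 write a[7]=8, slow++,fast++
slow=7 fast=12: a[fast]=9≠a[slow]=8 write a[8]=9, slow++,fast++
slow=8 fast=13: a[fast]=12≠a[slow]=9 write a[9]=12, slow++,fast++
slow=9 fast=14: a[fast]=13≠a[slow]=12 write a[10]=13, slow++,fast++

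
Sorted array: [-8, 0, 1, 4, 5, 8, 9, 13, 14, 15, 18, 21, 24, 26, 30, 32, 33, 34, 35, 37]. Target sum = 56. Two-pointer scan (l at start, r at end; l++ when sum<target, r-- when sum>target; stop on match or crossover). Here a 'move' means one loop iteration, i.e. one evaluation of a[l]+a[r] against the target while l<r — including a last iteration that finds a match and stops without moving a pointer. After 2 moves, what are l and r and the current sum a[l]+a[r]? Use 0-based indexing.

l=2, r=19, sum=38

[0,19] -8+37=29 <56 → l++
[1,19] 0+37=37 <56 → l++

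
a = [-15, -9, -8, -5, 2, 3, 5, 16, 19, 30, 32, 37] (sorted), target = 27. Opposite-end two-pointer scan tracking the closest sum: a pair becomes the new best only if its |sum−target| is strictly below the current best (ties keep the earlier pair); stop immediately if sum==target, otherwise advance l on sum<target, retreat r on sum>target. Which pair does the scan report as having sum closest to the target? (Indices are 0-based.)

pair (-5, 32) with sum 27 (|Δ|=0)

l=0 r=11: -15+37=22 d=5 *, l++
l=1 r=11: -9+37=28 d=1 *, r--
l=1 r=10: -9+32=23 d=4, l++
l=2 r=10: -8+32=24 d=3, l++
l=3 r=10: -5+32=27 d=0 *, stop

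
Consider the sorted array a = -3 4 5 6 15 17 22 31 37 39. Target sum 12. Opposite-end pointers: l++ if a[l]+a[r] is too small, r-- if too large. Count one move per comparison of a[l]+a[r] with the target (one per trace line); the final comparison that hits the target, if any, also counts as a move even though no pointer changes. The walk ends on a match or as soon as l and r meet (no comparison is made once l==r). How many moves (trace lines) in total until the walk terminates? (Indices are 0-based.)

l=0 r=9: -3+39=36 >12, r--
l=0 r=8: -3+37=34 >12, r--
l=0 r=7: -3+31=28 >12, r--
l=0 r=6: -3+22=19 >12, r--
l=0 r=5: -3+17=14 >12, r--
l=0 r=4: -3+15=12, found

6 moves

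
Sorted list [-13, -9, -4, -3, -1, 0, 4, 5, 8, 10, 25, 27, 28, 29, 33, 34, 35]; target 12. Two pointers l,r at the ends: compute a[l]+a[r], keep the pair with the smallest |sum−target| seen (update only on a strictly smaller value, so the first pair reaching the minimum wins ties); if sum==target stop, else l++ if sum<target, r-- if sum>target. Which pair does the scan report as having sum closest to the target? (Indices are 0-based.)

[0,16] -13+35=22 d=10 * → r--
[0,15] -13+34=21 d=9 * → r--
[0,14] -13+33=20 d=8 * → r--
[0,13] -13+29=16 d=4 * → r--
[0,12] -13+28=15 d=3 * → r--
[0,11] -13+27=14 d=2 * → r--
[0,10] -13+25=12 d=0 * → stop

pair (-13, 25) with sum 12 (|Δ|=0)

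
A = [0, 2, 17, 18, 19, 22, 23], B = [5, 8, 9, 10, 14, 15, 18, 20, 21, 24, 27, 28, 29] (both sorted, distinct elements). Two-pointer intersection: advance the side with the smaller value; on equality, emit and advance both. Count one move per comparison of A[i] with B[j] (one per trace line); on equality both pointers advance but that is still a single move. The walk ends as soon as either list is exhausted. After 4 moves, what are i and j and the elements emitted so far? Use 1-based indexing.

i=1 j=1: 0<5, i++
i=2 j=1: 2<5, i++
i=3 j=1: 17>5, j++
i=3 j=2: 17>8, j++

i=3, j=3, emitted=[]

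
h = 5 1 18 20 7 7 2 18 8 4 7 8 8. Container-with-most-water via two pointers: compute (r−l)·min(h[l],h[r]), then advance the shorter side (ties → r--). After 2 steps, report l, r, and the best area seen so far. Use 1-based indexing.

l=1 r=13: min(5,8)*12=60 best=60 *, l++
l=2 r=13: min(1,8)*11=11 best=60, l++

l=3, r=13, best area=60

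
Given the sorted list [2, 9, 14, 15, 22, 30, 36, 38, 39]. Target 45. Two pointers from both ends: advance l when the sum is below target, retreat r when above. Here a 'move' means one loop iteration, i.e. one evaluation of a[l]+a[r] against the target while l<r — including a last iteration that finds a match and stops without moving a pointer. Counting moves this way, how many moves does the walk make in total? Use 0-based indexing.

4 moves

l=0 r=8: 2+39=41 <45, l++
l=1 r=8: 9+39=48 >45, r--
l=1 r=7: 9+38=47 >45, r--
l=1 r=6: 9+36=45, found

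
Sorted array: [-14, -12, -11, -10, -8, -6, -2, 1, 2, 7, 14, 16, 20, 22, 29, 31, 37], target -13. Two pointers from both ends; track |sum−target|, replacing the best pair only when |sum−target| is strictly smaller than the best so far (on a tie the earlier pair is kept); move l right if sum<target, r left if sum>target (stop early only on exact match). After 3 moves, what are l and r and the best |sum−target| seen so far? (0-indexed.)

l=0, r=13, best |Δ|=28

[0,16] -14+37=23 d=36 * → r--
[0,15] -14+31=17 d=30 * → r--
[0,14] -14+29=15 d=28 * → r--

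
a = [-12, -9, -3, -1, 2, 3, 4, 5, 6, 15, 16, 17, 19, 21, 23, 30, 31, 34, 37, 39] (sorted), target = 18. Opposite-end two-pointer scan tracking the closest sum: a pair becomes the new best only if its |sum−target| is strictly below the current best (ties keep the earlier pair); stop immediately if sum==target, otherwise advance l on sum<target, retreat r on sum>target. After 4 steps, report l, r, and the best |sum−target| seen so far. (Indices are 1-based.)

l=1, r=16, best |Δ|=1

l=1 r=20: -12+39=27 d=9 *, r--
l=1 r=19: -12+37=25 d=7 *, r--
l=1 r=18: -12+34=22 d=4 *, r--
l=1 r=17: -12+31=19 d=1 *, r--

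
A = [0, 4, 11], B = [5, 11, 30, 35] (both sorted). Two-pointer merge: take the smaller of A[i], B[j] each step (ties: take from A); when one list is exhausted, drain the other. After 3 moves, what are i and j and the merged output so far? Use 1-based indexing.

i=3, j=2, merged so far=[0, 4, 5]

[i=1,j=1] A[i]=0<=B[j]=5 take 0 → i++
[i=2,j=1] A[i]=4<=B[j]=5 take 4 → i++
[i=3,j=1] A[i]=11>B[j]=5 take 5 → j++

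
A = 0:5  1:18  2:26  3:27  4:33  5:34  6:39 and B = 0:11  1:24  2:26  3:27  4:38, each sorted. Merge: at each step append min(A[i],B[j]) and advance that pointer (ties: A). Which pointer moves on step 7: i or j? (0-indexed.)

i

[i=0,j=0] A[i]=5<=B[j]=11 take 5 → i++
[i=1,j=0] A[i]=18>B[j]=11 take 11 → j++
[i=1,j=1] A[i]=18<=B[j]=24 take 18 → i++
[i=2,j=1] A[i]=26>B[j]=24 take 24 → j++
[i=2,j=2] A[i]=26<=B[j]=26 take 26 → i++
[i=3,j=2] A[i]=27>B[j]=26 take 26 → j++
[i=3,j=3] A[i]=27<=B[j]=27 take 27 → i++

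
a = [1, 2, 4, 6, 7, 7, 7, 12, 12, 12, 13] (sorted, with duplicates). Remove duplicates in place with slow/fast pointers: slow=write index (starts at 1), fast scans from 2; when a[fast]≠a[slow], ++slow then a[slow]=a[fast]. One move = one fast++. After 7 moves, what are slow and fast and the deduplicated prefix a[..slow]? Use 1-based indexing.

(s=1,f=2) a[fast]=2≠a[slow]=1 write a[2]=2 → slow++,fast++
(s=2,f=3) a[fast]=4≠a[slow]=2 write a[3]=4 → slow++,fast++
(s=3,f=4) a[fast]=6≠a[slow]=4 write a[4]=6 → slow++,fast++
(s=4,f=5) a[fast]=7≠a[slow]=6 write a[5]=7 → slow++,fast++
(s=5,f=6) a[fast]=7=a[slow] dup → fast++
(s=5,f=7) a[fast]=7=a[slow] dup → fast++
(s=5,f=8) a[fast]=12≠a[slow]=7 write a[6]=12 → slow++,fast++

slow=6, fast=9, prefix=[1, 2, 4, 6, 7, 12]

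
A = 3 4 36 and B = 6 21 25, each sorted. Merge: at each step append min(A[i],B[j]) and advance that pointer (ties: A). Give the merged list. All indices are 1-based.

[3, 4, 6, 21, 25, 36]

i=1 j=1: A[i]=3<=B[j]=6 take 3, i++
i=2 j=1: A[i]=4<=B[j]=6 take 4, i++
i=3 j=1: A[i]=36>B[j]=6 take 6, j++
i=3 j=2: A[i]=36>B[j]=21 take 21, j++
i=3 j=3: A[i]=36>B[j]=25 take 25, j++
i=3 j=4: B done, take A[i]=36, i++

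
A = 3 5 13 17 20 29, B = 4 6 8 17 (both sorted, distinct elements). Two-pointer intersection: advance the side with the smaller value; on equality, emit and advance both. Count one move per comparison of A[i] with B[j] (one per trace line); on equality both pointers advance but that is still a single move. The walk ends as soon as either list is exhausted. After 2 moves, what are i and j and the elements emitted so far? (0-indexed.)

i=0 j=0: 3<4, i++
i=1 j=0: 5>4, j++

i=1, j=1, emitted=[]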